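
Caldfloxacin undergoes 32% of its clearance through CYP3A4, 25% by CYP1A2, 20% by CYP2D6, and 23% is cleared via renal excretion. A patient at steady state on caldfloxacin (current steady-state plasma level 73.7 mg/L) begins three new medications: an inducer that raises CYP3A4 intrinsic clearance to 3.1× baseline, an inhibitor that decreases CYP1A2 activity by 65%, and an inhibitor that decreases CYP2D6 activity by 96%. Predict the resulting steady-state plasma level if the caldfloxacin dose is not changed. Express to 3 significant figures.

55.9 mg/L

The CYP3A4 pathway (32% of clearance) increases to 3.1× activity: 0.32 × 3.1 = 0.992.
The CYP1A2 pathway (25% of clearance) is reduced to 0.35× activity: 0.25 × 0.35 = 0.0875.
The CYP2D6 pathway (20% of clearance) drops to 0.04× activity: 0.2 × 0.04 = 0.008.
Non-CYP routes (23%) are unchanged.
CL_new/CL_old = 0.992 + 0.0875 + 0.008 + 0.23 = 1.3175.
Steady-state plasma level ∝ 1/CL: new value = 73.7 / 1.3175 = 55.9 mg/L.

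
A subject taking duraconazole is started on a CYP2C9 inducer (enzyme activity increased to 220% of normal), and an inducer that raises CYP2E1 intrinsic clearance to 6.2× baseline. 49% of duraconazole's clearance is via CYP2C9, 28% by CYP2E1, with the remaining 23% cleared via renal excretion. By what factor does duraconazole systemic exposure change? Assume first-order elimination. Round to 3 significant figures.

0.329

The CYP2C9 pathway (49% of clearance) rises to 2.2× activity: 0.49 × 2.2 = 1.078.
The CYP2E1 pathway (28% of clearance) is boosted to 6.2× activity: 0.28 × 6.2 = 1.736.
Non-CYP routes (23%) are unchanged.
Relative clearance = 1.078 + 1.736 + 0.23 = 3.044.
Systemic exposure ∝ 1/CL: fold-change = 1 / 3.044 = 0.329.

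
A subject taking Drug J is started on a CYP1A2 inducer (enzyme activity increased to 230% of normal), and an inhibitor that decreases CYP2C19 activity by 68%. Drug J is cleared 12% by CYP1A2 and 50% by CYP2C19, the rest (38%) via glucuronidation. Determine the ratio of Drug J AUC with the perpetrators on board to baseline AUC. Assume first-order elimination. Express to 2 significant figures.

1.2

The CYP1A2 pathway (12% of clearance) rises to 2.3× activity: 0.12 × 2.3 = 0.276.
The CYP2C19 pathway (50% of clearance) falls to 0.32× activity: 0.5 × 0.32 = 0.16.
Non-CYP routes (38%) are unchanged.
Relative clearance = 0.276 + 0.16 + 0.38 = 0.816.
AUC ∝ 1/CL: fold-change = 1 / 0.816 = 1.2.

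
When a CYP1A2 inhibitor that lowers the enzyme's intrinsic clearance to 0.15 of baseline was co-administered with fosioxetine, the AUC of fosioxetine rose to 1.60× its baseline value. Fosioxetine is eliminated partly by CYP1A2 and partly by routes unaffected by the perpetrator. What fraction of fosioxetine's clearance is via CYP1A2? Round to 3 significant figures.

CL'/CL = 1 / 1.60 = 0.625
0.15·fm + (1 − fm) = 0.625
fm = (0.625 − 1) / (0.15 − 1) = 0.441

0.441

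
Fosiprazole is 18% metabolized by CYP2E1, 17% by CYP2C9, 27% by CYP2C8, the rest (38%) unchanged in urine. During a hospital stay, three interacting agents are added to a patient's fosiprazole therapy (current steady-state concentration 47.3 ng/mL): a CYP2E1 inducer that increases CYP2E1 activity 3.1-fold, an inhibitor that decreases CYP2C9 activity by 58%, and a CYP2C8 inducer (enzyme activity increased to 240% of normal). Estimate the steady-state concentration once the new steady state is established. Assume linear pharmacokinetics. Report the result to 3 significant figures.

CYP2E1: 0.18 × 3.1 = 0.558
CYP2C9: 0.17 × 0.42 = 0.0714
CYP2C8: 0.27 × 2.4 = 0.648
Other: 0.38 (unchanged)
Relative clearance = 0.558 + 0.0714 + 0.648 + 0.38 = 1.6574.
Steady-state concentration ∝ 1/CL: new value = 47.3 / 1.6574 = 28.5 ng/mL.

28.5 ng/mL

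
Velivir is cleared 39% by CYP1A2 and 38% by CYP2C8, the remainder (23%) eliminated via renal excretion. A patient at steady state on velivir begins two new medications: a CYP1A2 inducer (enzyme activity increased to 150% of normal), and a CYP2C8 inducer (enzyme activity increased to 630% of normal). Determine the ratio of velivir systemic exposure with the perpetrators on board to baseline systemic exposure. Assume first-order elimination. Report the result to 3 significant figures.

The CYP1A2 pathway (39% of clearance) increases to 1.5× activity: 0.39 × 1.5 = 0.585.
The CYP2C8 pathway (38% of clearance) is boosted to 6.3× activity: 0.38 × 6.3 = 2.394.
The remaining 23% of clearance is unaffected.
CL_new/CL_old = 0.585 + 2.394 + 0.23 = 3.209.
Because systemic exposure varies inversely with clearance, the combined effect is 1 / 3.209 = 0.312.

0.312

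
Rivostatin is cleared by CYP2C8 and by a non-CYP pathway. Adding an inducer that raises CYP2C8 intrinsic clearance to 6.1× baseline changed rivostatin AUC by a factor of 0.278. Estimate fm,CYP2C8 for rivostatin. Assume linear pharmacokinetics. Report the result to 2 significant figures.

0.51

Let x = fm,CYP2C8. Because AUC ∝ 1/CL, relative clearance rose to 1/0.278 = 3.597.
Setting x·6.1 + (1 − x) = 3.597 and solving: x = (3.597 − 1)/(6.1 − 1) = 0.51.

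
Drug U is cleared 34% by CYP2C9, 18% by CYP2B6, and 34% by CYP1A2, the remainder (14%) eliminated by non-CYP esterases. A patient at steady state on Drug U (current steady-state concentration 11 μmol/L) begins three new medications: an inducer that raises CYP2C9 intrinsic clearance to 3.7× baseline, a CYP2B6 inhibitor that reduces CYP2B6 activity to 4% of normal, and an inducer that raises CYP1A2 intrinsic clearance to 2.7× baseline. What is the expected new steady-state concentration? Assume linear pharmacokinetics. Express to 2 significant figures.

The CYP2C9 pathway (34% of clearance) increases to 3.7× activity: 0.34 × 3.7 = 1.258.
The CYP2B6 pathway (18% of clearance) is reduced to 0.04× activity: 0.18 × 0.04 = 0.0072.
The CYP1A2 pathway (34% of clearance) rises to 2.7× activity: 0.34 × 2.7 = 0.918.
The remaining 14% of clearance is unaffected.
Relative clearance = 1.258 + 0.0072 + 0.918 + 0.14 = 2.3232.
New steady-state concentration = 11 / 2.3232 = 4.7 μmol/L (concentration scales inversely with clearance).

4.7 μmol/L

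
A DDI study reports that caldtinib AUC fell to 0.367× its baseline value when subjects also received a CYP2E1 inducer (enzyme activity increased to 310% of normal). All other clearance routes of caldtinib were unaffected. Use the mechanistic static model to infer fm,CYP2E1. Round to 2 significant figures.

0.82

CL'/CL = 1 / 0.367 = 2.725
3.1·fm + (1 − fm) = 2.725
fm = (2.725 − 1) / (3.1 − 1) = 0.82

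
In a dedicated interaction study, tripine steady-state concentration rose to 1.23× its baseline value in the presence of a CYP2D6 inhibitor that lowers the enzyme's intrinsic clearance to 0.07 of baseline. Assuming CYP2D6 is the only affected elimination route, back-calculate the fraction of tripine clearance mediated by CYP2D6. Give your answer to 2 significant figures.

Let fm be the CYP2D6 fraction. New clearance relative to baseline = fm × 0.07 + (1 − fm).
Steady-state concentration ratio = 1 / (new CL fraction), so new CL fraction = 1 / 1.23 = 0.813.
fm × 0.07 + 1 − fm = 0.813  ⇒  fm × (0.07 − 1) = −0.187  ⇒  fm = 0.20.

0.20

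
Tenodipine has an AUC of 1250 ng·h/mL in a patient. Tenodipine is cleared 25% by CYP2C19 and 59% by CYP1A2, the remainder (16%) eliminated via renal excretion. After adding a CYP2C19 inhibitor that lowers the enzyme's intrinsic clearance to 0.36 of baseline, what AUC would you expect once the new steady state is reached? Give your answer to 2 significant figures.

The CYP2C19 pathway (25% of clearance) falls to 0.36× activity: 0.25 × 0.36 = 0.09.
CYP1A2 (59%) and the residual 16% are unaffected.
CL_new/CL_old = 0.09 + 0.59 + 0.16 = 0.84.
AUC ∝ 1/CL, so new value = 1250 / 0.84 = 1.5 × 10³ ng·h/mL.

1.5 × 10³ ng·h/mL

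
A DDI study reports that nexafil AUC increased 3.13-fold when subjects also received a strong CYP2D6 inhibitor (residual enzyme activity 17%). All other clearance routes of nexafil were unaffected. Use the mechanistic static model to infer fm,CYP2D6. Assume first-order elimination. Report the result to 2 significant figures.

Write x for the fraction cleared via CYP2D6. The observed AUC change means clearance fell to 1/3.13 = 0.3195 of baseline.
Setting x·0.17 + (1 − x) = 0.3195 and solving: x = (0.3195 − 1)/(0.17 − 1) = 0.82.

0.82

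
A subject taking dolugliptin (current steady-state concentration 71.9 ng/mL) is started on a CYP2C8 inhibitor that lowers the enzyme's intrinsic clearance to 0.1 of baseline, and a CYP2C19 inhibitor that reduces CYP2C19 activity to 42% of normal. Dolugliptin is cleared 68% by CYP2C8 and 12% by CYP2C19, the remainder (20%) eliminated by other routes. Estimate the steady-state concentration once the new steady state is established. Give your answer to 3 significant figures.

226 ng/mL

The CYP2C8 pathway (68% of clearance) is reduced to 0.1× activity: 0.68 × 0.1 = 0.068.
The CYP2C19 pathway (12% of clearance) is reduced to 0.42× activity: 0.12 × 0.42 = 0.0504.
The remaining 20% of clearance is unaffected.
New clearance relative to baseline: 0.068 + 0.0504 + 0.2 = 0.3184.
New steady-state concentration = 71.9 / 0.3184 = 226 ng/mL (concentration scales inversely with clearance).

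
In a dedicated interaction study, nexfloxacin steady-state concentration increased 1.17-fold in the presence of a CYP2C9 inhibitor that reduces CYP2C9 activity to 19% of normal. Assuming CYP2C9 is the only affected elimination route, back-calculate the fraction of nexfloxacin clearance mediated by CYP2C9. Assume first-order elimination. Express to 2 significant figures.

Let fm be the CYP2C9 fraction. New clearance relative to baseline = fm × 0.19 + (1 − fm).
Steady-state concentration ratio = 1 / (new CL fraction), so new CL fraction = 1 / 1.17 = 0.8547.
fm × 0.19 + 1 − fm = 0.8547  ⇒  fm × (0.19 − 1) = −0.1453  ⇒  fm = 0.18.

0.18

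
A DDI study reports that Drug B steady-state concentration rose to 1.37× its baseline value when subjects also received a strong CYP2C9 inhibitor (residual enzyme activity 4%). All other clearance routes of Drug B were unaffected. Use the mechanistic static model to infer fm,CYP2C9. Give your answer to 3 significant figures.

CL'/CL = 1 / 1.37 = 0.7299
0.04·fm + (1 − fm) = 0.7299
fm = (0.7299 − 1) / (0.04 − 1) = 0.281

0.281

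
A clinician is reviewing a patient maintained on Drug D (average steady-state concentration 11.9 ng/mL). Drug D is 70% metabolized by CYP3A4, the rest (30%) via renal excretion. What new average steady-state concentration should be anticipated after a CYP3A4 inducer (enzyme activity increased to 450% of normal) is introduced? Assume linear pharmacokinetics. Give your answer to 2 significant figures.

The CYP3A4 pathway (70% of clearance) is boosted to 4.5× activity: 0.7 × 4.5 = 3.15.
Non-CYP routes (30%) are unchanged.
New clearance relative to baseline: 3.15 + 0.3 = 3.45.
Average steady-state concentration ∝ 1/CL, so new value = 11.9 / 3.45 = 3.4 ng/mL.

3.4 ng/mL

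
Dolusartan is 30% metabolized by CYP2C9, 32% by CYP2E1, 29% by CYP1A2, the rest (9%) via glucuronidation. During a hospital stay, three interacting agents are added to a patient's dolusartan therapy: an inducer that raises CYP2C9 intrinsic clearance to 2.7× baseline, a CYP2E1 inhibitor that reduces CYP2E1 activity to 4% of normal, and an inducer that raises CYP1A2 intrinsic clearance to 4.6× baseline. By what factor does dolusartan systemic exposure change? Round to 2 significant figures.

0.45

CYP2C9: 0.3 × 2.7 = 0.81
CYP2E1: 0.32 × 0.04 = 0.0128
CYP1A2: 0.29 × 4.6 = 1.334
Other: 0.09 (unchanged)
CL_new/CL_old = 0.81 + 0.0128 + 1.334 + 0.09 = 2.2468.
Because systemic exposure varies inversely with clearance, the combined effect is 1 / 2.2468 = 0.45.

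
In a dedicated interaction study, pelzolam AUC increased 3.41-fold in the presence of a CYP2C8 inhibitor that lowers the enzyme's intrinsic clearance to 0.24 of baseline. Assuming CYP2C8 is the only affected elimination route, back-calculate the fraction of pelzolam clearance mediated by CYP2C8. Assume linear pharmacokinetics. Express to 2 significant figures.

Write x for the fraction cleared via CYP2C8. The observed AUC change means clearance fell to 1/3.41 = 0.2933 of baseline.
Setting x·0.24 + (1 − x) = 0.2933 and solving: x = (0.2933 − 1)/(0.24 − 1) = 0.93.

0.93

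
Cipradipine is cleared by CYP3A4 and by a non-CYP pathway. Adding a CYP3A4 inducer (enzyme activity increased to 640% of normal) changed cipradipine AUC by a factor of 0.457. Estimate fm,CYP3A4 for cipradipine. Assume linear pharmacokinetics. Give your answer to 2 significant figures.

0.22

Let x = fm,CYP3A4. Because AUC ∝ 1/CL, relative clearance rose to 1/0.457 = 2.188.
Setting x·6.4 + (1 − x) = 2.188 and solving: x = (2.188 − 1)/(6.4 − 1) = 0.22.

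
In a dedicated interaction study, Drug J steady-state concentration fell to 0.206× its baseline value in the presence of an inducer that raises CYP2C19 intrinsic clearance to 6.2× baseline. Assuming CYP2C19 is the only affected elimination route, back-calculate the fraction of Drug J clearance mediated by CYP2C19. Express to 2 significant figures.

CL'/CL = 1 / 0.206 = 4.854
6.2·fm + (1 − fm) = 4.854
fm = (4.854 − 1) / (6.2 − 1) = 0.74

0.74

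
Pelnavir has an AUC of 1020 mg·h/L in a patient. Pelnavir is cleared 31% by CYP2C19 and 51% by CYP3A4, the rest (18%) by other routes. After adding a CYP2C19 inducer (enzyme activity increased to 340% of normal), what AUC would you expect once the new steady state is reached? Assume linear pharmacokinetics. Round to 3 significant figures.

CYP2C19: 0.31 × 3.4 = 1.054
CYP3A4: 0.51 (unchanged)
Other: 0.18 (unchanged)
New clearance relative to baseline: 1.054 + 0.51 + 0.18 = 1.744.
AUC ∝ 1/CL, so new value = 1020 / 1.744 = 585 mg·h/L.

585 mg·h/L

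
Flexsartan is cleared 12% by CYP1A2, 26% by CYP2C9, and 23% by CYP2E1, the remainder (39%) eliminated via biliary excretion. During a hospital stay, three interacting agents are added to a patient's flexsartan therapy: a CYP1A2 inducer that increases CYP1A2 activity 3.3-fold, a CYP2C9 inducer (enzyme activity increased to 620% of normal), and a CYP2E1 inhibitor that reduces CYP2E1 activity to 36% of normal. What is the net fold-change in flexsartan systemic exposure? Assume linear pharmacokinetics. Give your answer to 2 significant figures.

CYP1A2: 0.12 × 3.3 = 0.396
CYP2C9: 0.26 × 6.2 = 1.612
CYP2E1: 0.23 × 0.36 = 0.0828
Other: 0.39 (unchanged)
New clearance relative to baseline: 0.396 + 1.612 + 0.0828 + 0.39 = 2.4808.
Net systemic exposure ratio = 1 / 2.4808 = 0.40.

0.40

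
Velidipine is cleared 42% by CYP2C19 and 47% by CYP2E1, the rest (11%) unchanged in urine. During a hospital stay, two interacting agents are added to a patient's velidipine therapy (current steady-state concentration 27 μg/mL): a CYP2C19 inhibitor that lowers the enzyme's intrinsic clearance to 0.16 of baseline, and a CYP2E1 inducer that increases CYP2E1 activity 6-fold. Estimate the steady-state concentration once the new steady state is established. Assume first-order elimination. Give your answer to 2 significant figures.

CYP2C19: 0.42 × 0.16 = 0.0672
CYP2E1: 0.47 × 6 = 2.82
Other: 0.11 (unchanged)
Relative clearance = 0.0672 + 2.82 + 0.11 = 2.9972.
Dividing the baseline by the relative clearance: 27 / 2.9972 = 9.0 μg/mL.

9.0 μg/mL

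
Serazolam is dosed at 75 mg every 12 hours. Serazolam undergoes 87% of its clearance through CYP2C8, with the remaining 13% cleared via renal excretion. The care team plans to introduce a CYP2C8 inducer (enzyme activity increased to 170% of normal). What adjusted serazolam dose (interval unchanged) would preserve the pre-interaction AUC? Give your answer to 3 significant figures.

The CYP2C8 pathway (87% of clearance) increases to 1.7× activity: 0.87 × 1.7 = 1.479.
The remaining 13% of clearance is unaffected.
Relative clearance = 1.479 + 0.13 = 1.609.
Exposure is unchanged when dose changes in proportion to clearance. New dose = 75 mg × 1.609 = 121 mg.

121 mg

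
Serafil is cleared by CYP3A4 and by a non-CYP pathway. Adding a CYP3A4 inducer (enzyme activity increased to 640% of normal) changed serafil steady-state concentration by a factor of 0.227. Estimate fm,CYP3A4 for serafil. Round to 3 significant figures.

Call the CYP3A4 fraction fm. After the interaction, CL_new/CL_old = fm × 6.4 + (1 − fm).
Steady-state concentration ratio = 1 / (new CL fraction), so new CL fraction = 1 / 0.227 = 4.405.
fm × 6.4 + 1 − fm = 4.405  ⇒  fm × (6.4 − 1) = 3.405  ⇒  fm = 0.631.

0.631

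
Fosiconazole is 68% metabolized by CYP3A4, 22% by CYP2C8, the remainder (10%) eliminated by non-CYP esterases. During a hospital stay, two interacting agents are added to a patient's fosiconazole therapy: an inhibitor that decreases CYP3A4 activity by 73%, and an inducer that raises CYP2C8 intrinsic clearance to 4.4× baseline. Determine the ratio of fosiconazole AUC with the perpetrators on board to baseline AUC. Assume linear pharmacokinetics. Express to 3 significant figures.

The CYP3A4 pathway (68% of clearance) falls to 0.27× activity: 0.68 × 0.27 = 0.1836.
The CYP2C8 pathway (22% of clearance) rises to 4.4× activity: 0.22 × 4.4 = 0.968.
Non-CYP routes (10%) are unchanged.
Relative clearance = 0.1836 + 0.968 + 0.1 = 1.2516.
Net AUC ratio = 1 / 1.2516 = 0.799.

0.799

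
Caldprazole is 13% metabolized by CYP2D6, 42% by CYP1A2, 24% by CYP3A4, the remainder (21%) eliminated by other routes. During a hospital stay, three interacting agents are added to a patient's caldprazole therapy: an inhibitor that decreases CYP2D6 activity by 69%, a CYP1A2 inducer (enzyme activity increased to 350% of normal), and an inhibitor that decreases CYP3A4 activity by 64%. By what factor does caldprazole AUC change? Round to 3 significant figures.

The CYP2D6 pathway (13% of clearance) is reduced to 0.31× activity: 0.13 × 0.31 = 0.0403.
The CYP1A2 pathway (42% of clearance) rises to 3.5× activity: 0.42 × 3.5 = 1.47.
The CYP3A4 pathway (24% of clearance) falls to 0.36× activity: 0.24 × 0.36 = 0.0864.
The remaining 21% of clearance is unaffected.
Relative clearance = 0.0403 + 1.47 + 0.0864 + 0.21 = 1.8067.
AUC ∝ 1/CL: fold-change = 1 / 1.8067 = 0.553.

0.553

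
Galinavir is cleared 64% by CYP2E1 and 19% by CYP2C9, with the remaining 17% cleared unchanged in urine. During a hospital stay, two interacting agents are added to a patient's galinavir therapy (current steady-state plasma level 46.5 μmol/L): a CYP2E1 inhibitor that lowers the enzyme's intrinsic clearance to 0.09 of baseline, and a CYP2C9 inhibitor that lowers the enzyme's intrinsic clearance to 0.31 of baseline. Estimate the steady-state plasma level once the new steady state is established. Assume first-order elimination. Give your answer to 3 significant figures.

CYP2E1: 0.64 × 0.09 = 0.0576
CYP2C9: 0.19 × 0.31 = 0.0589
Other: 0.17 (unchanged)
CL_new/CL_old = 0.0576 + 0.0589 + 0.17 = 0.2865.
Steady-state plasma level ∝ 1/CL: new value = 46.5 / 0.2865 = 162 μmol/L.

162 μmol/L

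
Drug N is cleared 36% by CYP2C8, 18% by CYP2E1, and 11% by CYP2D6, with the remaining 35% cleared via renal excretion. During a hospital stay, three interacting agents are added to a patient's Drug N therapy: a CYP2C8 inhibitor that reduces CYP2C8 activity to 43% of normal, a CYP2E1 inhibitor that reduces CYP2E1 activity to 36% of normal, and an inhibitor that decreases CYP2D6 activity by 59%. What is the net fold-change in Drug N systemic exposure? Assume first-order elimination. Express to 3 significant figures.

The CYP2C8 pathway (36% of clearance) drops to 0.43× activity: 0.36 × 0.43 = 0.1548.
The CYP2E1 pathway (18% of clearance) falls to 0.36× activity: 0.18 × 0.36 = 0.0648.
The CYP2D6 pathway (11% of clearance) drops to 0.41× activity: 0.11 × 0.41 = 0.0451.
The remaining 35% of clearance is unaffected.
Relative clearance = 0.1548 + 0.0648 + 0.0451 + 0.35 = 0.6147.
Because systemic exposure varies inversely with clearance, the combined effect is 1 / 0.6147 = 1.63.

1.63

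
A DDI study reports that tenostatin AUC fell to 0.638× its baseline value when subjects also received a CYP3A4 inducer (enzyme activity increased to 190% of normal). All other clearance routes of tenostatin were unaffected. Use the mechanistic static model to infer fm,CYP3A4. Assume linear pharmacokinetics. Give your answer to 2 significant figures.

0.63

Let fm be the CYP3A4 fraction. New clearance relative to baseline = fm × 1.9 + (1 − fm).
AUC ratio = 1 / (new CL fraction), so new CL fraction = 1 / 0.638 = 1.567.
fm × 1.9 + 1 − fm = 1.567  ⇒  fm × (1.9 − 1) = 0.5674  ⇒  fm = 0.63.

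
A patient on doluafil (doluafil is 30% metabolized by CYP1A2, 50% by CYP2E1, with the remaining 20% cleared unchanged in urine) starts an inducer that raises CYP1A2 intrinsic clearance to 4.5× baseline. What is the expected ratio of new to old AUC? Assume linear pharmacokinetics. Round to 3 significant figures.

0.488

The CYP1A2 pathway (30% of clearance) is boosted to 4.5× activity: 0.3 × 4.5 = 1.35.
CYP2E1 (50%) and the residual 20% are unaffected.
Relative clearance = 1.35 + 0.5 + 0.2 = 2.05.
AUC ratio = CL_old/CL_new = 1 / 2.05 = 0.488.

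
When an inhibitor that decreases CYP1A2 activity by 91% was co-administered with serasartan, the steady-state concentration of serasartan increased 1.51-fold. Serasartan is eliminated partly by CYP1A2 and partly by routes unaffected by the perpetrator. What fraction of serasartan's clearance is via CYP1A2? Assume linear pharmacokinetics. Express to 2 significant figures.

CL'/CL = 1 / 1.51 = 0.6623
0.09·fm + (1 − fm) = 0.6623
fm = (0.6623 − 1) / (0.09 − 1) = 0.37

0.37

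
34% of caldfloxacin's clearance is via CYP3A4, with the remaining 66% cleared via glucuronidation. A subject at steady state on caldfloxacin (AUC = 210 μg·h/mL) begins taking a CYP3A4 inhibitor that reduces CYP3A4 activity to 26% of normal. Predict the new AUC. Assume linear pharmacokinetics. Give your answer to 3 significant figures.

The CYP3A4 pathway (34% of clearance) drops to 0.26× activity: 0.34 × 0.26 = 0.0884.
Non-CYP routes (66%) are unchanged.
Relative clearance = 0.0884 + 0.66 = 0.7484.
New AUC = baseline ÷ relative clearance = 210 / 0.7484 = 281 μg·h/mL.

281 μg·h/mL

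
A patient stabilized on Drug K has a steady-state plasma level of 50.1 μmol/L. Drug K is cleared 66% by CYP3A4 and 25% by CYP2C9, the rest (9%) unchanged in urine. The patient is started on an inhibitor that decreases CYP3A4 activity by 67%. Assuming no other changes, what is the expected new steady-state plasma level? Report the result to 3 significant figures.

The CYP3A4 pathway (66% of clearance) drops to 0.33× activity: 0.66 × 0.33 = 0.2178.
CYP2C9 (25%) and the residual 9% are unaffected.
CL_new/CL_old = 0.2178 + 0.25 + 0.09 = 0.5578.
With dosing unchanged, steady-state plasma level scales as 1/CL: 50.1 / 0.5578 = 89.8 μmol/L.

89.8 μmol/L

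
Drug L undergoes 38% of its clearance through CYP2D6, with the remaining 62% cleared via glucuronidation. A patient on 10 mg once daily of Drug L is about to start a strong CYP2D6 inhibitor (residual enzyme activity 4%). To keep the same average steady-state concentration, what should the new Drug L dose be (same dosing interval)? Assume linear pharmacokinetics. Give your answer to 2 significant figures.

CYP2D6: 0.38 × 0.04 = 0.0152
Other: 0.62 (unchanged)
CL_new/CL_old = 0.0152 + 0.62 = 0.6352.
Exposure is unchanged when dose changes in proportion to clearance. New dose = 10 mg × 0.6352 = 6.4 mg.

6.4 mg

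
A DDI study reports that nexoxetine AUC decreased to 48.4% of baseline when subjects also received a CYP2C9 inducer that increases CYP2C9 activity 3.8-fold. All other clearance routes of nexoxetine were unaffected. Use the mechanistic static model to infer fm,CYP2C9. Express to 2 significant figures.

0.38

Write x for the fraction cleared via CYP2C9. The observed AUC change means clearance rose to 1/0.484 = 2.066 of baseline.
Only the CYP2C9 route changed, so 2.066 = x·3.8 + (1 − x), giving x = 0.38.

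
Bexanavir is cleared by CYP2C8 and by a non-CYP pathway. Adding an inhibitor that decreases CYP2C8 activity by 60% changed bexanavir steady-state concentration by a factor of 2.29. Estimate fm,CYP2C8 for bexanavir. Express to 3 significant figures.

CL'/CL = 1 / 2.29 = 0.4367
0.4·fm + (1 − fm) = 0.4367
fm = (0.4367 − 1) / (0.4 − 1) = 0.939

0.939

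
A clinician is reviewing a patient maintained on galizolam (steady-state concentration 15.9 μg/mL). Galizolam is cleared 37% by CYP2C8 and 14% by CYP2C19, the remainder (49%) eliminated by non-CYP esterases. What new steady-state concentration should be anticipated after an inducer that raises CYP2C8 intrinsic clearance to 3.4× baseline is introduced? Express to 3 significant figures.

CYP2C8: 0.37 × 3.4 = 1.258
CYP2C19: 0.14 (unchanged)
Other: 0.49 (unchanged)
CL_new/CL_old = 1.258 + 0.14 + 0.49 = 1.888.
New steady-state concentration = baseline ÷ relative clearance = 15.9 / 1.888 = 8.42 μg/mL.

8.42 μg/mL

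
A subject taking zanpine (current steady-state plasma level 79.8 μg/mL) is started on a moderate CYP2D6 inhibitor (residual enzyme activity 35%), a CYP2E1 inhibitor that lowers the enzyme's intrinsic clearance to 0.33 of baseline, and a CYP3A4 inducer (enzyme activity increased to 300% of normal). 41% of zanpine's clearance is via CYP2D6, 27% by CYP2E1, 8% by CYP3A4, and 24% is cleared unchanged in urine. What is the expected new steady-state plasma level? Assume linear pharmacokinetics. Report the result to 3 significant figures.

112 μg/mL

The CYP2D6 pathway (41% of clearance) falls to 0.35× activity: 0.41 × 0.35 = 0.1435.
The CYP2E1 pathway (27% of clearance) falls to 0.33× activity: 0.27 × 0.33 = 0.0891.
The CYP3A4 pathway (8% of clearance) increases to 3× activity: 0.08 × 3 = 0.24.
The remaining 24% of clearance is unaffected.
Relative clearance = 0.1435 + 0.0891 + 0.24 + 0.24 = 0.7126.
New steady-state plasma level = 79.8 / 0.7126 = 112 μg/mL (concentration scales inversely with clearance).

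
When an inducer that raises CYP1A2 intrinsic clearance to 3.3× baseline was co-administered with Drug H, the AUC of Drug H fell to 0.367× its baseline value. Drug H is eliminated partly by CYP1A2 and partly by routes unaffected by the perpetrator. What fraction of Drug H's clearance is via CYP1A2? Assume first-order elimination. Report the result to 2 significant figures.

Let fm be the CYP1A2 fraction. New clearance relative to baseline = fm × 3.3 + (1 − fm).
AUC ratio = 1 / (new CL fraction), so new CL fraction = 1 / 0.367 = 2.725.
fm × 3.3 + 1 − fm = 2.725  ⇒  fm × (3.3 − 1) = 1.725  ⇒  fm = 0.75.

0.75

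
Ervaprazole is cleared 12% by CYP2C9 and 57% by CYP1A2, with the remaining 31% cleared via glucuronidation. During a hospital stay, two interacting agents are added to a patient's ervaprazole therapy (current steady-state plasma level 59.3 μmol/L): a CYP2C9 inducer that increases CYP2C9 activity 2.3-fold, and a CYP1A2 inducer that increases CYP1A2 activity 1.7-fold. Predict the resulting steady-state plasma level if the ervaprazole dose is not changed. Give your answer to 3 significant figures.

38.1 μmol/L

The CYP2C9 pathway (12% of clearance) is boosted to 2.3× activity: 0.12 × 2.3 = 0.276.
The CYP1A2 pathway (57% of clearance) increases to 1.7× activity: 0.57 × 1.7 = 0.969.
Non-CYP routes (31%) are unchanged.
CL_new/CL_old = 0.276 + 0.969 + 0.31 = 1.555.
Steady-state plasma level ∝ 1/CL: new value = 59.3 / 1.555 = 38.1 μmol/L.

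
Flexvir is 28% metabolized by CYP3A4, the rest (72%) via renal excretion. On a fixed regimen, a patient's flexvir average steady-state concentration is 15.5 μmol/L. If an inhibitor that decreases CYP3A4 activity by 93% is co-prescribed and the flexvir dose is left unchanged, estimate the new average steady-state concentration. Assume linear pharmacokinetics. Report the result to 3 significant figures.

CYP3A4: 0.28 × 0.07 = 0.0196
Other: 0.72 (unchanged)
Relative clearance = 0.0196 + 0.72 = 0.7396.
Average steady-state concentration ∝ 1/CL, so new value = 15.5 / 0.7396 = 21.0 μmol/L.

21.0 μmol/L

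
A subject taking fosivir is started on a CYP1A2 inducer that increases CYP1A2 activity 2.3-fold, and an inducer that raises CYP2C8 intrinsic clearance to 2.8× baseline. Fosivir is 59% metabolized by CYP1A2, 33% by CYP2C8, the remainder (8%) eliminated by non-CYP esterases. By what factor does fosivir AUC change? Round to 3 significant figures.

The CYP1A2 pathway (59% of clearance) rises to 2.3× activity: 0.59 × 2.3 = 1.357.
The CYP2C8 pathway (33% of clearance) is boosted to 2.8× activity: 0.33 × 2.8 = 0.924.
The remaining 8% of clearance is unaffected.
CL_new/CL_old = 1.357 + 0.924 + 0.08 = 2.361.
Because AUC varies inversely with clearance, the combined effect is 1 / 2.361 = 0.424.

0.424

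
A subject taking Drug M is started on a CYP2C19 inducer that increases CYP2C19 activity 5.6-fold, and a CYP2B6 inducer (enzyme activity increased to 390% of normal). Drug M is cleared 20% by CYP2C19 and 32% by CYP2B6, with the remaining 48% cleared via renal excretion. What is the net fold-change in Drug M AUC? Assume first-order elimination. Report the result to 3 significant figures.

The CYP2C19 pathway (20% of clearance) rises to 5.6× activity: 0.2 × 5.6 = 1.12.
The CYP2B6 pathway (32% of clearance) increases to 3.9× activity: 0.32 × 3.9 = 1.248.
Non-CYP routes (48%) are unchanged.
CL_new/CL_old = 1.12 + 1.248 + 0.48 = 2.848.
Because AUC varies inversely with clearance, the combined effect is 1 / 2.848 = 0.351.

0.351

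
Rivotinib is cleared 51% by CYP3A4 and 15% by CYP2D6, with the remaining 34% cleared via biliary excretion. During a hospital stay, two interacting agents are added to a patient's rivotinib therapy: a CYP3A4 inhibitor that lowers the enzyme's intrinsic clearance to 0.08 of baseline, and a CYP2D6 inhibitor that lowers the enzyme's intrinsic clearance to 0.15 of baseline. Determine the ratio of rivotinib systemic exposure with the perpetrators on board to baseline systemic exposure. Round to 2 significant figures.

2.5

The CYP3A4 pathway (51% of clearance) drops to 0.08× activity: 0.51 × 0.08 = 0.0408.
The CYP2D6 pathway (15% of clearance) is reduced to 0.15× activity: 0.15 × 0.15 = 0.0225.
Non-CYP routes (34%) are unchanged.
CL_new/CL_old = 0.0408 + 0.0225 + 0.34 = 0.4033.
Because systemic exposure varies inversely with clearance, the combined effect is 1 / 0.4033 = 2.5.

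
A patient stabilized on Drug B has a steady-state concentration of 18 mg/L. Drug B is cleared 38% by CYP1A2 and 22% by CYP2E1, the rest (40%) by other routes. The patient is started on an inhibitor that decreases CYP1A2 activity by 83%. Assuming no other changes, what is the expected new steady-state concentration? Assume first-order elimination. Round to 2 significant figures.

The CYP1A2 pathway (38% of clearance) drops to 0.17× activity: 0.38 × 0.17 = 0.0646.
CYP2E1 (22%) and the residual 40% are unaffected.
CL_new/CL_old = 0.0646 + 0.22 + 0.4 = 0.6846.
With dosing unchanged, steady-state concentration scales as 1/CL: 18 / 0.6846 = 26 mg/L.

26 mg/L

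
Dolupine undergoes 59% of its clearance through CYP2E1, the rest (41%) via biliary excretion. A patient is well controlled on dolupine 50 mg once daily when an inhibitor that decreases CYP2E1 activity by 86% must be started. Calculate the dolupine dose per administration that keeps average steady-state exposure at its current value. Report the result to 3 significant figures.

24.6 mg

CYP2E1: 0.59 × 0.14 = 0.0826
Other: 0.41 (unchanged)
CL_new/CL_old = 0.0826 + 0.41 = 0.4926.
Exposure is unchanged when dose changes in proportion to clearance. New dose = 50 mg × 0.4926 = 24.6 mg.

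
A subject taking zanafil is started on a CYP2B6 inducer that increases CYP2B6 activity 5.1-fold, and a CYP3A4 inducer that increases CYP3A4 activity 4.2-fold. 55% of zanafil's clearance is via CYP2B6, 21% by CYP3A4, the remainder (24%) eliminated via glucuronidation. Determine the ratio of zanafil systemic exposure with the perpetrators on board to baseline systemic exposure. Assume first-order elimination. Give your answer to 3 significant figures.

The CYP2B6 pathway (55% of clearance) rises to 5.1× activity: 0.55 × 5.1 = 2.805.
The CYP3A4 pathway (21% of clearance) increases to 4.2× activity: 0.21 × 4.2 = 0.882.
Non-CYP routes (24%) are unchanged.
CL_new/CL_old = 2.805 + 0.882 + 0.24 = 3.927.
Systemic exposure ∝ 1/CL: fold-change = 1 / 3.927 = 0.255.

0.255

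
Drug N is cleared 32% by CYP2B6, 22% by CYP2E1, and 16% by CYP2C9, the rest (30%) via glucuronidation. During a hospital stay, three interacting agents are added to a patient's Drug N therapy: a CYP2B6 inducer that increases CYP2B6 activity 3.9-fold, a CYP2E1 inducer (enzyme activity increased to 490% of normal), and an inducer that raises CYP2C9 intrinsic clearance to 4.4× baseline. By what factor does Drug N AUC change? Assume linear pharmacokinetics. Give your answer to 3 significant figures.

0.300

The CYP2B6 pathway (32% of clearance) is boosted to 3.9× activity: 0.32 × 3.9 = 1.248.
The CYP2E1 pathway (22% of clearance) rises to 4.9× activity: 0.22 × 4.9 = 1.078.
The CYP2C9 pathway (16% of clearance) increases to 4.4× activity: 0.16 × 4.4 = 0.704.
The remaining 30% of clearance is unaffected.
Relative clearance = 1.248 + 1.078 + 0.704 + 0.3 = 3.33.
AUC ∝ 1/CL: fold-change = 1 / 3.33 = 0.300.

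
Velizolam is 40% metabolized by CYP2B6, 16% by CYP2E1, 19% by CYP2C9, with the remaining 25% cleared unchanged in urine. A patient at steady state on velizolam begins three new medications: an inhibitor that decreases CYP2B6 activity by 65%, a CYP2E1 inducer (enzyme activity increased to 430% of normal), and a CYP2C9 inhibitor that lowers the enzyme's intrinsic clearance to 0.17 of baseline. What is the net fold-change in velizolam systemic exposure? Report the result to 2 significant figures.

The CYP2B6 pathway (40% of clearance) falls to 0.35× activity: 0.4 × 0.35 = 0.14.
The CYP2E1 pathway (16% of clearance) is boosted to 4.3× activity: 0.16 × 4.3 = 0.688.
The CYP2C9 pathway (19% of clearance) is reduced to 0.17× activity: 0.19 × 0.17 = 0.0323.
Non-CYP routes (25%) are unchanged.
New clearance relative to baseline: 0.14 + 0.688 + 0.0323 + 0.25 = 1.1103.
Systemic exposure ∝ 1/CL: fold-change = 1 / 1.1103 = 0.90.

0.90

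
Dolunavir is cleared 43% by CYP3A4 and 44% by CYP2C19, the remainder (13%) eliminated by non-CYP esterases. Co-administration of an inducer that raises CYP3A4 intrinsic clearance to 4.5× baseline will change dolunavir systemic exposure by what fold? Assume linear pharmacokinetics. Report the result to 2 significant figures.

The CYP3A4 pathway (43% of clearance) increases to 4.5× activity: 0.43 × 4.5 = 1.935.
CYP2C19 (44%) and the residual 13% are unaffected.
New clearance relative to baseline: 1.935 + 0.44 + 0.13 = 2.505.
Systemic exposure is inversely proportional to clearance, so the fold-change is 1 / 2.505 = 0.40.

0.40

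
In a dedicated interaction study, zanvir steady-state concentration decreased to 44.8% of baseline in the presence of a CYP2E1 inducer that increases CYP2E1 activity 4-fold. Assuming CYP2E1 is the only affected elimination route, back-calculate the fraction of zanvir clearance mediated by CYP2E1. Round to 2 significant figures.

0.41

Write x for the fraction cleared via CYP2E1. The observed steady-state concentration change means clearance rose to 1/0.448 = 2.232 of baseline.
Setting x·4 + (1 − x) = 2.232 and solving: x = (2.232 − 1)/(4 − 1) = 0.41.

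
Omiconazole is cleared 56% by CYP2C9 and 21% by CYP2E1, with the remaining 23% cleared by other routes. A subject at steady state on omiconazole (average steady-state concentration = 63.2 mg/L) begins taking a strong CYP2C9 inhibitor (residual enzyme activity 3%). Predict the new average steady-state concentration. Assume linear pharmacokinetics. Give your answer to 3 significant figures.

138 mg/L

The CYP2C9 pathway (56% of clearance) is reduced to 0.03× activity: 0.56 × 0.03 = 0.0168.
CYP2E1 (21%) and the residual 23% are unaffected.
CL_new/CL_old = 0.0168 + 0.21 + 0.23 = 0.4568.
With dosing unchanged, average steady-state concentration scales as 1/CL: 63.2 / 0.4568 = 138 mg/L.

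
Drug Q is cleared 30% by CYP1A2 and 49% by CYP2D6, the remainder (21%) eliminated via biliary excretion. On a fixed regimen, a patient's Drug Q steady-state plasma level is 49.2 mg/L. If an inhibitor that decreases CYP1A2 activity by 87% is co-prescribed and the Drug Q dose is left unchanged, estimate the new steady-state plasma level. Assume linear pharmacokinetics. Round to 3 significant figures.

66.6 mg/L

The CYP1A2 pathway (30% of clearance) falls to 0.13× activity: 0.3 × 0.13 = 0.039.
CYP2D6 (49%) and the residual 21% are unaffected.
Relative clearance = 0.039 + 0.49 + 0.21 = 0.739.
With dosing unchanged, steady-state plasma level scales as 1/CL: 49.2 / 0.739 = 66.6 mg/L.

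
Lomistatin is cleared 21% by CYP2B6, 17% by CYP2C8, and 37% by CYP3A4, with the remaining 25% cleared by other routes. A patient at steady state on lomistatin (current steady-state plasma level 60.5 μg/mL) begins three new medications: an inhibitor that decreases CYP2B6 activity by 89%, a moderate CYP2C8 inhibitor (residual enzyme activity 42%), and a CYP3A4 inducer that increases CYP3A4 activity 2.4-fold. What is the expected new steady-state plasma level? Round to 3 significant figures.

49.1 μg/mL

CYP2B6: 0.21 × 0.11 = 0.0231
CYP2C8: 0.17 × 0.42 = 0.0714
CYP3A4: 0.37 × 2.4 = 0.888
Other: 0.25 (unchanged)
CL_new/CL_old = 0.0231 + 0.0714 + 0.888 + 0.25 = 1.2325.
New steady-state plasma level = 60.5 / 1.2325 = 49.1 μg/mL (concentration scales inversely with clearance).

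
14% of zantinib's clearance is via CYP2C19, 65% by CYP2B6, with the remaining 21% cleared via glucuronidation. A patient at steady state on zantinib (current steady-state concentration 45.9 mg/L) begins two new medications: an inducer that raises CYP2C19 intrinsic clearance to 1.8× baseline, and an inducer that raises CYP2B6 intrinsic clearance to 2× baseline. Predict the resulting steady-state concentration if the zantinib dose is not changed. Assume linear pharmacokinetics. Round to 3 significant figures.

CYP2C19: 0.14 × 1.8 = 0.252
CYP2B6: 0.65 × 2 = 1.3
Other: 0.21 (unchanged)
New clearance relative to baseline: 0.252 + 1.3 + 0.21 = 1.762.
Dividing the baseline by the relative clearance: 45.9 / 1.762 = 26.0 mg/L.

26.0 mg/L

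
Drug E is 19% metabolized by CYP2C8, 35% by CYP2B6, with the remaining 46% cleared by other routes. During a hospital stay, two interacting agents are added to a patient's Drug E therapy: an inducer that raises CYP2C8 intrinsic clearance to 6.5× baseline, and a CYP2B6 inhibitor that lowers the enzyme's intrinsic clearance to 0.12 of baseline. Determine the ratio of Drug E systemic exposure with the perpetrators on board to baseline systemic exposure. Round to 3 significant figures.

0.576

CYP2C8: 0.19 × 6.5 = 1.235
CYP2B6: 0.35 × 0.12 = 0.042
Other: 0.46 (unchanged)
Relative clearance = 1.235 + 0.042 + 0.46 = 1.737.
Systemic exposure ∝ 1/CL: fold-change = 1 / 1.737 = 0.576.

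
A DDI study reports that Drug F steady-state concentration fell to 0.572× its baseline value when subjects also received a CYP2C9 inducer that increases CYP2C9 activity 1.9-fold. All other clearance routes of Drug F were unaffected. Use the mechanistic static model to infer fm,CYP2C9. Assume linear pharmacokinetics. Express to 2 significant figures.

0.83

Let x = fm,CYP2C9. Because steady-state concentration ∝ 1/CL, relative clearance rose to 1/0.572 = 1.748.
Setting x·1.9 + (1 − x) = 1.748 and solving: x = (1.748 − 1)/(1.9 − 1) = 0.83.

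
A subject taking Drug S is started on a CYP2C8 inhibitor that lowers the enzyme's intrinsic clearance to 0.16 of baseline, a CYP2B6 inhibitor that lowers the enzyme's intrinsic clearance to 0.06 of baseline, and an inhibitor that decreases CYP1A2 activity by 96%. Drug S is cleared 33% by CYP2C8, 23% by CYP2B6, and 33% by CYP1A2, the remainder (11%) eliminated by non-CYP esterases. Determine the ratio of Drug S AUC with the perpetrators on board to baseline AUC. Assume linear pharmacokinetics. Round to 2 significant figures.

CYP2C8: 0.33 × 0.16 = 0.0528
CYP2B6: 0.23 × 0.06 = 0.0138
CYP1A2: 0.33 × 0.04 = 0.0132
Other: 0.11 (unchanged)
CL_new/CL_old = 0.0528 + 0.0138 + 0.0132 + 0.11 = 0.1898.
Because AUC varies inversely with clearance, the combined effect is 1 / 0.1898 = 5.3.

5.3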